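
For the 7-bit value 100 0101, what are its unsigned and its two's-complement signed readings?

Unsigned: 1000101 = 69.
Signed: MSB=1 → 69 − 128 = -59.

unsigned = 69, signed = -59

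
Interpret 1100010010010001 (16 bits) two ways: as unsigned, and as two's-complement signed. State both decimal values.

Unsigned: 1100010010010001 = 50321.
Signed: MSB=1 → 50321 − 65536 = -15215.

unsigned = 50321, signed = -15215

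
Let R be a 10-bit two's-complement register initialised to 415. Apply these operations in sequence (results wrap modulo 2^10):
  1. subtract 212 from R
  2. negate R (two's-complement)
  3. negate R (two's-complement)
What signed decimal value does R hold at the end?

Start: R = 415 = 0110011111.
R = 415 − 212 = 203 = 0011001011
R = −(203) = -203 = 1100110101
R = −(-203) = 203 = 0011001011

203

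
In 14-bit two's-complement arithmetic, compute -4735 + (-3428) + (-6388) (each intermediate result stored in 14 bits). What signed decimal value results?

-4735 + (-3428) = -8163 (10000000011101)
-8163 + (-6388) = -14551 → wraps to 1833 (00011100101001)

1833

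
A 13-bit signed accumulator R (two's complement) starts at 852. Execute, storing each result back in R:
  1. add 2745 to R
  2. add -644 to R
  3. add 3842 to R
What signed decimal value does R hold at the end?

Start: R = 852 = 0001101010100.
R = 852 + 2745 = 3597 = 0111000001101
R = 3597 + (-644) = 2953 = 0101110001001
R = 2953 + 3842 = 6795; wraps to -1397 = 1101010001011

-1397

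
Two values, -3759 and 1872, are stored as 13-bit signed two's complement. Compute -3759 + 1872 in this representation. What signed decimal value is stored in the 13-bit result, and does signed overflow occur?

-3759 → 1000101010001
1872 → 0011101010000
  1000101010001
+ 0011101010000
= 1100010100001
Result 1100010100001: MSB = 1 → 6305 − 8192 = -1887.
Addends have opposite signs, so signed overflow cannot occur.

-1887; no overflow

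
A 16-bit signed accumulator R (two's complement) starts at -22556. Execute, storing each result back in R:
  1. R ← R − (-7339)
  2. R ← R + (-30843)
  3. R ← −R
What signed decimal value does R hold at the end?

Start: R = -22556 = 1010011111100100.
R = -22556 − (-7339) = -15217 = 1100010010001111
R = -15217 + (-30843) = -46060; wraps to 19476 = 0100110000010100
R = −(19476) = -19476 = 1011001111101100

-19476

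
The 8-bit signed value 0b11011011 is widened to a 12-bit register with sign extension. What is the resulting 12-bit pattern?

MSB of 11011011 is 1; replicate it into the new high bits.
1111|11011011 → 111111011011 (still -37).

111111011011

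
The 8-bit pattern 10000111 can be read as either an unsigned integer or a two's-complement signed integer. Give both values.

unsigned = 135, signed = -121

Unsigned: 10000111 = 135.
Signed: MSB=1 → 135 − 256 = -121.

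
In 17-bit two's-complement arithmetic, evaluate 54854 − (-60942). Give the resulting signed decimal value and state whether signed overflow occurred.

-15276; overflow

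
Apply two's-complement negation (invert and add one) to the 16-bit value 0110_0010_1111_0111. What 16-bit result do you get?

1001110100001001

Invert: 1001110100001000. Add 1: 1001110100001001.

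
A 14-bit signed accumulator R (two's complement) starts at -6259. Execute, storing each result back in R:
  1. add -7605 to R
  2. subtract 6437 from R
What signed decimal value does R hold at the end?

-3917

Start: R = -6259 = 10011110001101.
R = -6259 + (-7605) = -13864; wraps to 2520 = 00100111011000
R = 2520 − 6437 = -3917 = 11000010110011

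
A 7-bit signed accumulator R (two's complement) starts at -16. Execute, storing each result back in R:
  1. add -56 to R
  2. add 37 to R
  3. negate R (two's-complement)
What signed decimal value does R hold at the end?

Start: R = -16 = 1110000.
R = -16 + (-56) = -72; wraps to 56 = 0111000
R = 56 + 37 = 93; wraps to -35 = 1011101
R = −(-35) = 35 = 0100011

35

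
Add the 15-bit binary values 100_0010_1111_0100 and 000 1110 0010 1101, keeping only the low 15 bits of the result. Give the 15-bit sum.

  100001011110100
+ 000111000101101
= 101000100100001

101000100100001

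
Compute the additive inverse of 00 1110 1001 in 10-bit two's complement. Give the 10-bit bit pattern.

Invert: 1100010110. Add 1: 1100010111.

1100010111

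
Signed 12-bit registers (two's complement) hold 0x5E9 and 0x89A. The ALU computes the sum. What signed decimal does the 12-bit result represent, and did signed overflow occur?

0x5E9 = 010111101001 = 1513 (signed)
0x89A = 100010011010 = -1894 (signed)
  010111101001
+ 100010011010
= 111010000011
Result 111010000011: MSB = 1 → 3715 − 4096 = -381.
Addends have opposite signs, so signed overflow cannot occur.

-381; no overflow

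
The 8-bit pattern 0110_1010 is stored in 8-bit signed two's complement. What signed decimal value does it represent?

106

MSB is 0, so the value is non-negative: 01101010 = 106.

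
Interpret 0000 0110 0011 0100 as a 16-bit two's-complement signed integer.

1588

MSB is 0, so the value is non-negative: 0000011000110100 = 1588.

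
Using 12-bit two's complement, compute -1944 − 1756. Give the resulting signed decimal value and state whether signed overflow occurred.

-1944 → 100001101000
1756 → 011011011100
Subtract via negate-and-add: invert 011011011100 + 1 = 100100100100 (i.e. -1756).
  100001101000
+ 100100100100
= 000110001100  (discard carry-out 1)
Result 000110001100: MSB = 0 → value 396.
Both addends (after negating the subtrahend) are negative but the stored result is non-negative: signed overflow. The true value -1944 − 1756 = -3700 lies outside [-2048, 2047].

396; overflow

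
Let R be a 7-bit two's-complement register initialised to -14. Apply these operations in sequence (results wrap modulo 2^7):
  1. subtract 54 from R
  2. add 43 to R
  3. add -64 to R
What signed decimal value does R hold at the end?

39

Start: R = -14 = 1110010.
R = -14 − 54 = -68; wraps to 60 = 0111100
R = 60 + 43 = 103; wraps to -25 = 1100111
R = -25 + (-64) = -89; wraps to 39 = 0100111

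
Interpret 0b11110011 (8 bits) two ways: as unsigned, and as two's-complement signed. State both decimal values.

Unsigned: 11110011 = 243.
Signed: MSB=1 → 243 − 256 = -13.

unsigned = 243, signed = -13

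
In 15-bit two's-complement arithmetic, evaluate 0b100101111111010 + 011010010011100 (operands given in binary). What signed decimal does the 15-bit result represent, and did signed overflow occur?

150; no overflow

0b100101111111010 → 100101111111010 = -13318 (signed)
011010010011100 = 13468 (signed)
  100101111111010
+ 011010010011100
= 000000010010110  (discard carry-out 1)
Result 000000010010110: MSB = 0 → value 150.
Addends have opposite signs, so signed overflow cannot occur.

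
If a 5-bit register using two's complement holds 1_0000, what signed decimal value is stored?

-16

MSB is 1, so the value is negative.
Unsigned reading: 16. Subtract 2^5 = 32: 16 − 32 = -16.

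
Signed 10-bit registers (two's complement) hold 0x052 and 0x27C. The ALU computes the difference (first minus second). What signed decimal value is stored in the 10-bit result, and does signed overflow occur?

470; no overflow

0x052 = 0001010010 = 82 (signed)
0x27C = 1001111100 = -388 (signed)
Subtract via negate-and-add: invert 1001111100 + 1 = 0110000100 (i.e. 388).
  0001010010
+ 0110000100
= 0111010110
Result 0111010110: MSB = 0 → value 470.
Both addends (after negating the subtrahend) are non-negative and so is the stored result: no signed overflow.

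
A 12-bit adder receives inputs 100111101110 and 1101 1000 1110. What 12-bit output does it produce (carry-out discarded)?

  100111101110
+ 110110001110
= 011101111100  (discard carry-out 1)

011101111100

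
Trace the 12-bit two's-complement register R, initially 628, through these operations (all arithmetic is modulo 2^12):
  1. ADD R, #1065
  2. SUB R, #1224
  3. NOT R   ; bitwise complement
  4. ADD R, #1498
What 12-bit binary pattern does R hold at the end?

010000000100

Start: R = 628 = 001001110100.
R = 628 + 1065 = 1693 = 011010011101
R = 1693 − 1224 = 469 = 000111010101
R = NOT 000111010101 = 111000101010 = -470
R = -470 + 1498 = 1028 = 010000000100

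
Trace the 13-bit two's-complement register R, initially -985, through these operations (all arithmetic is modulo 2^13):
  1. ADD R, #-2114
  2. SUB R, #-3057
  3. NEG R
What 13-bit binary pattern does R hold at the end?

Start: R = -985 = 1110000100111.
R = -985 + (-2114) = -3099 = 1001111100101
R = -3099 − (-3057) = -42 = 1111111010110
R = −(-42) = 42 = 0000000101010

0000000101010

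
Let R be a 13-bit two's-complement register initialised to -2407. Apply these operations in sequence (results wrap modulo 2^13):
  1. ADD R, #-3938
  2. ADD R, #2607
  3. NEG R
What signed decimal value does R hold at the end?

Start: R = -2407 = 1011010011001.
R = -2407 + (-3938) = -6345; wraps to 1847 = 0011100110111
R = 1847 + 2607 = 4454; wraps to -3738 = 1000101100110
R = −(-3738) = 3738 = 0111010011010

3738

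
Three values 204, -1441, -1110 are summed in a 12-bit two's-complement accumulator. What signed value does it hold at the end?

204 + (-1441) = -1237 (101100101011)
-1237 + (-1110) = -2347 → wraps to 1749 (011011010101)

1749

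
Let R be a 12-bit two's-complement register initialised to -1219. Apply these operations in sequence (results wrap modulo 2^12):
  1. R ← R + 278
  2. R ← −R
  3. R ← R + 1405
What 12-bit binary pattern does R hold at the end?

100100101010

Start: R = -1219 = 101100111101.
R = -1219 + 278 = -941 = 110001010011
R = −(-941) = 941 = 001110101101
R = 941 + 1405 = 2346; wraps to -1750 = 100100101010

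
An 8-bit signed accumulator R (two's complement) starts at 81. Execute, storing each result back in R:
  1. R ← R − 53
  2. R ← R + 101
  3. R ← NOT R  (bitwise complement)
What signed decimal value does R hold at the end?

Start: R = 81 = 01010001.
R = 81 − 53 = 28 = 00011100
R = 28 + 101 = 129; wraps to -127 = 10000001
R = NOT 10000001 = 01111110 = 126

126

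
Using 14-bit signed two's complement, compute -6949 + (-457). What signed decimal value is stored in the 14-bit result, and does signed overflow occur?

-6949 → 10010011011011
-457 → 11111000110111
  10010011011011
+ 11111000110111
= 10001100010010  (discard carry-out 1)
Result 10001100010010: MSB = 1 → 8978 − 16384 = -7406.
Both addends are negative and so is the stored result: no signed overflow.

-7406; no overflow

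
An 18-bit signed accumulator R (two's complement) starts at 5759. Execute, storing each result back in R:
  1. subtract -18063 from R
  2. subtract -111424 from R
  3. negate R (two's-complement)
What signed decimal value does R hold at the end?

Start: R = 5759 = 000001011001111111.
R = 5759 − (-18063) = 23822 = 000101110100001110
R = 23822 − (-111424) = 135246; wraps to -126898 = 100001000001001110
R = −(-126898) = 126898 = 011110111110110010

126898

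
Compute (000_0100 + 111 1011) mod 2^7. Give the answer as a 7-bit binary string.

1111111

  0000100
+ 1111011
= 1111111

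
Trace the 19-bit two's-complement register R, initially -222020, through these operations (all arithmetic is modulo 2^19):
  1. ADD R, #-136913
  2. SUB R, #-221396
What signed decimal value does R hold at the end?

-137537

Start: R = -222020 = 1001001110010111100.
R = -222020 + (-136913) = -358933; wraps to 165355 = 0101000010111101011
R = 165355 − (-221396) = 386751; wraps to -137537 = 1011110011010111111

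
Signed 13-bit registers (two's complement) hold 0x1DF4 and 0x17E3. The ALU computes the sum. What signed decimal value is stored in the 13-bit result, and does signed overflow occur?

0x1DF4 = 1110111110100 = -524 (signed)
0x17E3 = 1011111100011 = -2077 (signed)
  1110111110100
+ 1011111100011
= 1010111010111  (discard carry-out 1)
Result 1010111010111: MSB = 1 → 5591 − 8192 = -2601.
Both addends are negative and so is the stored result: no signed overflow.

-2601; no overflow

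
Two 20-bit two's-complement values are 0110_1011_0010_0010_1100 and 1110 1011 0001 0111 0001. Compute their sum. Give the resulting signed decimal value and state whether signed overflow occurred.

353181; no overflow

0110_1011_0010_0010_1100 → 01101011001000101100 = 438828 (signed)
1110 1011 0001 0111 0001 → 11101011000101110001 = -85647 (signed)
  01101011001000101100
+ 11101011000101110001
= 01010110001110011101  (discard carry-out 1)
Result 01010110001110011101: MSB = 0 → value 353181.
Addends have opposite signs, so signed overflow cannot occur.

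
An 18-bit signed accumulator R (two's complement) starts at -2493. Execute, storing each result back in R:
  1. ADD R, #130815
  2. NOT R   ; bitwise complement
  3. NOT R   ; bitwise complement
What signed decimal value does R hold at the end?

128322

Start: R = -2493 = 111111011001000011.
R = -2493 + 130815 = 128322 = 011111010101000010
R = NOT 011111010101000010 = 100000101010111101 = -128323
R = NOT 100000101010111101 = 011111010101000010 = 128322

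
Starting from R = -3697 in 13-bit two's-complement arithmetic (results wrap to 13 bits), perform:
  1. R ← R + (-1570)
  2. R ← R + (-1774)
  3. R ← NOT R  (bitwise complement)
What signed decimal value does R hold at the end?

-1152

Start: R = -3697 = 1000110001111.
R = -3697 + (-1570) = -5267; wraps to 2925 = 0101101101101
R = 2925 + (-1774) = 1151 = 0010001111111
R = NOT 0010001111111 = 1101110000000 = -1152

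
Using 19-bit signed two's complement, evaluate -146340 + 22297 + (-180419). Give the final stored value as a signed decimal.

-146340 + 22297 = -124043 (1100001101101110101)
-124043 + (-180419) = -304462 → wraps to 219826 (0110101101010110010)

219826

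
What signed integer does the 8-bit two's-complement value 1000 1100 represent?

-116

MSB is 1, so the value is negative.
Unsigned reading: 140. Subtract 2^8 = 256: 140 − 256 = -116.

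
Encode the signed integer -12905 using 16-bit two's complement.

1100110110010111

|-12905| = 12905 = 0011001001101001 in 16 bits.
Invert the bits: 1100110110010110. Add 1: 1100110110010111.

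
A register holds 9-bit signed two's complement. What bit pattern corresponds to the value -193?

|-193| = 193 = 011000001 in 9 bits.
Invert the bits: 100111110. Add 1: 100111111.

100111111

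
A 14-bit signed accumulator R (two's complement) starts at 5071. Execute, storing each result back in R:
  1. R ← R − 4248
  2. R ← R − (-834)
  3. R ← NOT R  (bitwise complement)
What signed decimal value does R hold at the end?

-1658

Start: R = 5071 = 01001111001111.
R = 5071 − 4248 = 823 = 00001100110111
R = 823 − (-834) = 1657 = 00011001111001
R = NOT 00011001111001 = 11100110000110 = -1658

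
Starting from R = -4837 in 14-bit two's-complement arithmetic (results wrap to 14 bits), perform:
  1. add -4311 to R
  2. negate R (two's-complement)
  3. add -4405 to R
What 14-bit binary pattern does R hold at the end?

Start: R = -4837 = 10110100011011.
R = -4837 + (-4311) = -9148; wraps to 7236 = 01110001000100
R = −(7236) = -7236 = 10001110111100
R = -7236 + (-4405) = -11641; wraps to 4743 = 01001010000111

01001010000111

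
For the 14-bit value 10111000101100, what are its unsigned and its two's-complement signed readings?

Unsigned: 10111000101100 = 11820.
Signed: MSB=1 → 11820 − 16384 = -4564.

unsigned = 11820, signed = -4564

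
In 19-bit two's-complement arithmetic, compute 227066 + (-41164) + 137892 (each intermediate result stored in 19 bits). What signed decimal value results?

-200494

227066 + (-41164) = 185902 (0101101011000101110)
185902 + 137892 = 323794 → wraps to -200494 (1001111000011010010)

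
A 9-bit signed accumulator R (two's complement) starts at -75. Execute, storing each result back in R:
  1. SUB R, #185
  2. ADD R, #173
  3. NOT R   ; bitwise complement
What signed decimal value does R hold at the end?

86

Start: R = -75 = 110110101.
R = -75 − 185 = -260; wraps to 252 = 011111100
R = 252 + 173 = 425; wraps to -87 = 110101001
R = NOT 110101001 = 001010110 = 86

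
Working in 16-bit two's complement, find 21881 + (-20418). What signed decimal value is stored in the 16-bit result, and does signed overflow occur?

1463; no overflow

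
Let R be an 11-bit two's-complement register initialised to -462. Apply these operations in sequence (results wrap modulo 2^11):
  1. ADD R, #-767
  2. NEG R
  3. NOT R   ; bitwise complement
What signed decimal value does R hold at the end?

Start: R = -462 = 11000110010.
R = -462 + (-767) = -1229; wraps to 819 = 01100110011
R = −(819) = -819 = 10011001101
R = NOT 10011001101 = 01100110010 = 818

818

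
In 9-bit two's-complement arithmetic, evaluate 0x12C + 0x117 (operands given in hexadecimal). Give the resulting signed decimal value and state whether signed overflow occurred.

0x12C = 100101100 = -212 (signed)
0x117 = 100010111 = -233 (signed)
  100101100
+ 100010111
= 001000011  (discard carry-out 1)
Result 001000011: MSB = 0 → value 67.
Both addends are negative but the stored result is non-negative: signed overflow. The true value -212 + (-233) = -445 lies outside [-256, 255].

67; overflow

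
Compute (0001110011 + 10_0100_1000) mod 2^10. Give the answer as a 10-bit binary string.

1010111011

  0001110011
+ 1001001000
= 1010111011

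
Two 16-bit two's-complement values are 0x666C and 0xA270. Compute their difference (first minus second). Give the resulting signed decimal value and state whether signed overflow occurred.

-15364; overflow

0x666C = 0110011001101100 = 26220 (signed)
0xA270 = 1010001001110000 = -23952 (signed)
Subtract via negate-and-add: invert 1010001001110000 + 1 = 0101110110010000 (i.e. 23952).
  0110011001101100
+ 0101110110010000
= 1100001111111100
Result 1100001111111100: MSB = 1 → 50172 − 65536 = -15364.
Both addends (after negating the subtrahend) are non-negative but the stored result is negative: signed overflow. The true value 26220 − (-23952) = 50172 lies outside [-32768, 32767].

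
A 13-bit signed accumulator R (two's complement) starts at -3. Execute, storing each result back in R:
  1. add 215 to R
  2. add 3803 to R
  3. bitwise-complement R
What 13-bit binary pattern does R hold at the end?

Start: R = -3 = 1111111111101.
R = -3 + 215 = 212 = 0000011010100
R = 212 + 3803 = 4015 = 0111110101111
R = NOT 0111110101111 = 1000001010000 = -4016

1000001010000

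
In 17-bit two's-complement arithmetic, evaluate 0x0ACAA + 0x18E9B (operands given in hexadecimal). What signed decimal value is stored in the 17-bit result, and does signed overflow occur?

15173; no overflow

0x0ACAA = 01010110010101010 = 44202 (signed)
0x18E9B = 11000111010011011 = -29029 (signed)
  01010110010101010
+ 11000111010011011
= 00011101101000101  (discard carry-out 1)
Result 00011101101000101: MSB = 0 → value 15173.
Addends have opposite signs, so signed overflow cannot occur.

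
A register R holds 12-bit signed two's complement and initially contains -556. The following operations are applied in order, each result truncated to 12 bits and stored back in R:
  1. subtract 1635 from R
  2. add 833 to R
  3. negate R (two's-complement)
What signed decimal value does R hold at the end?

Start: R = -556 = 110111010100.
R = -556 − 1635 = -2191; wraps to 1905 = 011101110001
R = 1905 + 833 = 2738; wraps to -1358 = 101010110010
R = −(-1358) = 1358 = 010101001110

1358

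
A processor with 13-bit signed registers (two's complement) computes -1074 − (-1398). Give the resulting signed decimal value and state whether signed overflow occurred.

324; no overflow

-1074 → 1101111001110
-1398 → 1101010001010
Subtract via negate-and-add: invert 1101010001010 + 1 = 0010101110110 (i.e. 1398).
  1101111001110
+ 0010101110110
= 0000101000100  (discard carry-out 1)
Result 0000101000100: MSB = 0 → value 324.
Addends (after negating the subtrahend) have opposite signs, so signed overflow cannot occur.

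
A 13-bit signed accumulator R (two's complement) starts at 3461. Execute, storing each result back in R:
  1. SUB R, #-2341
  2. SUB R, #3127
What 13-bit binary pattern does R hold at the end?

Start: R = 3461 = 0110110000101.
R = 3461 − (-2341) = 5802; wraps to -2390 = 1011010101010
R = -2390 − 3127 = -5517; wraps to 2675 = 0101001110011

0101001110011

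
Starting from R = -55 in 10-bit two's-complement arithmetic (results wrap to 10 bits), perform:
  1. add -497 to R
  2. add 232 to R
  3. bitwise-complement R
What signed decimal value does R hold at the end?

319

Start: R = -55 = 1111001001.
R = -55 + (-497) = -552; wraps to 472 = 0111011000
R = 472 + 232 = 704; wraps to -320 = 1011000000
R = NOT 1011000000 = 0100111111 = 319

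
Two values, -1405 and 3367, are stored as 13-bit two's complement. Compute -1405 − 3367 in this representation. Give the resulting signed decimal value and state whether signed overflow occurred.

3420; overflow

-1405 → 1101010000011
3367 → 0110100100111
Subtract via negate-and-add: invert 0110100100111 + 1 = 1001011011001 (i.e. -3367).
  1101010000011
+ 1001011011001
= 0110101011100  (discard carry-out 1)
Result 0110101011100: MSB = 0 → value 3420.
Both addends (after negating the subtrahend) are negative but the stored result is non-negative: signed overflow. The true value -1405 − 3367 = -4772 lies outside [-4096, 4095].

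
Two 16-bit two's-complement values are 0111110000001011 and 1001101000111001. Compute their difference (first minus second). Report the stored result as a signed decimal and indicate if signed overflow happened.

-7726; overflow

0111110000001011 = 31755 (signed)
1001101000111001 = -26055 (signed)
Subtract via negate-and-add: invert 1001101000111001 + 1 = 0110010111000111 (i.e. 26055).
  0111110000001011
+ 0110010111000111
= 1110000111010010
Result 1110000111010010: MSB = 1 → 57810 − 65536 = -7726.
Both addends (after negating the subtrahend) are non-negative but the stored result is negative: signed overflow. The true value 31755 − (-26055) = 57810 lies outside [-32768, 32767].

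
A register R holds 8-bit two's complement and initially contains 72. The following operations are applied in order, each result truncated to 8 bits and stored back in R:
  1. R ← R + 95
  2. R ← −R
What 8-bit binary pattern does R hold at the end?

Start: R = 72 = 01001000.
R = 72 + 95 = 167; wraps to -89 = 10100111
R = −(-89) = 89 = 01011001

01011001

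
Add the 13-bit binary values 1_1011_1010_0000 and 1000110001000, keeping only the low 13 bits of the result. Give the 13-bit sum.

0110100101000

  1101110100000
+ 1000110001000
= 0110100101000  (discard carry-out 1)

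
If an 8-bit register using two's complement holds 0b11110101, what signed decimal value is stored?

MSB is 1, so the value is negative.
Unsigned reading: 245. Subtract 2^8 = 256: 245 − 256 = -11.

-11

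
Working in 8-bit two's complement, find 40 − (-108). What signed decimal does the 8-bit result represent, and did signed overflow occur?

40 → 00101000
-108 → 10010100
Subtract via negate-and-add: invert 10010100 + 1 = 01101100 (i.e. 108).
  00101000
+ 01101100
= 10010100
Result 10010100: MSB = 1 → 148 − 256 = -108.
Both addends (after negating the subtrahend) are non-negative but the stored result is negative: signed overflow. The true value 40 − (-108) = 148 lies outside [-128, 127].

-108; overflow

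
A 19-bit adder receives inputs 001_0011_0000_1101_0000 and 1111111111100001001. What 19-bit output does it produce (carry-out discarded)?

0010010111111011001

  0010011000011010000
+ 1111111111100001001
= 0010010111111011001  (discard carry-out 1)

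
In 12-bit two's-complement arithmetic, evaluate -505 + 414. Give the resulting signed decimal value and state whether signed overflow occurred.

-505 → 111000000111
414 → 000110011110
  111000000111
+ 000110011110
= 111110100101
Result 111110100101: MSB = 1 → 4005 − 4096 = -91.
Addends have opposite signs, so signed overflow cannot occur.

-91; no overflow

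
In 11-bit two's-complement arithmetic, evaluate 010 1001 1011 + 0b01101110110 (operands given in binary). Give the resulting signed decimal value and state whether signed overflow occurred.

-495; overflow

010 1001 1011 → 01010011011 = 667 (signed)
0b01101110110 → 01101110110 = 886 (signed)
  01010011011
+ 01101110110
= 11000010001
Result 11000010001: MSB = 1 → 1553 − 2048 = -495.
Both addends are non-negative but the stored result is negative: signed overflow. The true value 667 + 886 = 1553 lies outside [-1024, 1023].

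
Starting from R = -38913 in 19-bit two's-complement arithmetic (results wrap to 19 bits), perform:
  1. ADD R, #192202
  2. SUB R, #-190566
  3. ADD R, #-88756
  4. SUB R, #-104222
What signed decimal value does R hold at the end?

-164967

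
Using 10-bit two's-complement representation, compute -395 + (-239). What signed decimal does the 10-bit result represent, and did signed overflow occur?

-395 → 1001110101
-239 → 1100010001
  1001110101
+ 1100010001
= 0110000110  (discard carry-out 1)
Result 0110000110: MSB = 0 → value 390.
Both addends are negative but the stored result is non-negative: signed overflow. The true value -395 + (-239) = -634 lies outside [-512, 511].

390; overflow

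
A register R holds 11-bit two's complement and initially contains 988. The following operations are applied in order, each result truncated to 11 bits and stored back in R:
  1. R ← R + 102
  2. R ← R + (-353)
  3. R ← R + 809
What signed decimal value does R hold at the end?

-502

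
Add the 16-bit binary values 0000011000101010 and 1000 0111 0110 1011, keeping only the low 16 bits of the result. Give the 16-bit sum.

  0000011000101010
+ 1000011101101011
= 1000110110010101

1000110110010101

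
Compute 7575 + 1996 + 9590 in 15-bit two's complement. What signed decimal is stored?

-13607

7575 + 1996 = 9571 (010010101100011)
9571 + 9590 = 19161 → wraps to -13607 (100101011011001)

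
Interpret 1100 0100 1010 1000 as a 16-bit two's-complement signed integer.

MSB is 1, so the value is negative.
Invert: 0011101101010111. Add 1: 0011101101011000 = 15192. So the value is −15192.

-15192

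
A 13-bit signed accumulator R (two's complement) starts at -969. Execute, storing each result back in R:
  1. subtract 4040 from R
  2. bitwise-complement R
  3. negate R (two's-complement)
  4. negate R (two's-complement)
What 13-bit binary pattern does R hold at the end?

Start: R = -969 = 1110000110111.
R = -969 − 4040 = -5009; wraps to 3183 = 0110001101111
R = NOT 0110001101111 = 1001110010000 = -3184
R = −(-3184) = 3184 = 0110001110000
R = −(3184) = -3184 = 1001110010000

1001110010000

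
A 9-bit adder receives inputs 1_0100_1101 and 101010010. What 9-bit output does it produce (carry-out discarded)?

010011111

  101001101
+ 101010010
= 010011111  (discard carry-out 1)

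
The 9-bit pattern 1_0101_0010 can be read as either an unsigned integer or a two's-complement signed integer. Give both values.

unsigned = 338, signed = -174

Unsigned: 101010010 = 338.
Signed: MSB=1 → 338 − 512 = -174.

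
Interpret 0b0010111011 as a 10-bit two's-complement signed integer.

187

MSB is 0, so the value is non-negative: 0010111011 = 187.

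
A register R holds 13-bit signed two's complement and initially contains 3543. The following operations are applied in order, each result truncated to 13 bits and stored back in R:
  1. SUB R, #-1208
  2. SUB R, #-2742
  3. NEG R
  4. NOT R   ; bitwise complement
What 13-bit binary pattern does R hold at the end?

1110101000100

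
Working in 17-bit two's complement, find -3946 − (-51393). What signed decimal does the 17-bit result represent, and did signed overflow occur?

47447; no overflow

-3946 → 11111000010010110
-51393 → 10011011100111111
Subtract via negate-and-add: invert 10011011100111111 + 1 = 01100100011000001 (i.e. 51393).
  11111000010010110
+ 01100100011000001
= 01011100101010111  (discard carry-out 1)
Result 01011100101010111: MSB = 0 → value 47447.
Addends (after negating the subtrahend) have opposite signs, so signed overflow cannot occur.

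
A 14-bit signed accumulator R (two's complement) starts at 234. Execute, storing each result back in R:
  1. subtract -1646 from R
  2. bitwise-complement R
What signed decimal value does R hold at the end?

-1881

Start: R = 234 = 00000011101010.
R = 234 − (-1646) = 1880 = 00011101011000
R = NOT 00011101011000 = 11100010100111 = -1881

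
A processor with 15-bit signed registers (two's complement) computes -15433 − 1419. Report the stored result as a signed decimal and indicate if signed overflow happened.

15916; overflow

-15433 → 100001110110111
1419 → 000010110001011
Subtract via negate-and-add: invert 000010110001011 + 1 = 111101001110101 (i.e. -1419).
  100001110110111
+ 111101001110101
= 011111000101100  (discard carry-out 1)
Result 011111000101100: MSB = 0 → value 15916.
Both addends (after negating the subtrahend) are negative but the stored result is non-negative: signed overflow. The true value -15433 − 1419 = -16852 lies outside [-16384, 16383].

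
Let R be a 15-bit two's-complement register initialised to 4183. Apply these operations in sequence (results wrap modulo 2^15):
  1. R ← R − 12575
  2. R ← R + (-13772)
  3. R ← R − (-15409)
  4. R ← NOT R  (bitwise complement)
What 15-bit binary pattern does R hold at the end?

001101001100010

Start: R = 4183 = 001000001010111.
R = 4183 − 12575 = -8392 = 101111100111000
R = -8392 + (-13772) = -22164; wraps to 10604 = 010100101101100
R = 10604 − (-15409) = 26013; wraps to -6755 = 110010110011101
R = NOT 110010110011101 = 001101001100010 = 6754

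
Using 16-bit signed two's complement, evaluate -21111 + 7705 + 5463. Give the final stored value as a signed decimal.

-7943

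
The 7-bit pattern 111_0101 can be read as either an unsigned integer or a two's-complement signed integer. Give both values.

unsigned = 117, signed = -11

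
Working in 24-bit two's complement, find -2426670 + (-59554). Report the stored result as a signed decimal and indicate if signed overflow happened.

-2486224; no overflow

-2426670 → 110110101111100011010010
-59554 → 111111110001011101011110
  110110101111100011010010
+ 111111110001011101011110
= 110110100001000000110000  (discard carry-out 1)
Result 110110100001000000110000: MSB = 1 → 14290992 − 16777216 = -2486224.
Both addends are negative and so is the stored result: no signed overflow.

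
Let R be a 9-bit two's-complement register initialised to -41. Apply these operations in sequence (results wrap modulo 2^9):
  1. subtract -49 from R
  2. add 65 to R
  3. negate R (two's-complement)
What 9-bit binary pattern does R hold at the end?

Start: R = -41 = 111010111.
R = -41 − (-49) = 8 = 000001000
R = 8 + 65 = 73 = 001001001
R = −(73) = -73 = 110110111

110110111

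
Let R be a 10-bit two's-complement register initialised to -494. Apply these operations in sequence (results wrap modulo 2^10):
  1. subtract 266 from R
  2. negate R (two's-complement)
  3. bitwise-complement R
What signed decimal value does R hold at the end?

263

Start: R = -494 = 1000010010.
R = -494 − 266 = -760; wraps to 264 = 0100001000
R = −(264) = -264 = 1011111000
R = NOT 1011111000 = 0100000111 = 263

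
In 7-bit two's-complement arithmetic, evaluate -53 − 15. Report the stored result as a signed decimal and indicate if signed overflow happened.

60; overflow

-53 → 1001011
15 → 0001111
Subtract via negate-and-add: invert 0001111 + 1 = 1110001 (i.e. -15).
  1001011
+ 1110001
= 0111100  (discard carry-out 1)
Result 0111100: MSB = 0 → value 60.
Both addends (after negating the subtrahend) are negative but the stored result is non-negative: signed overflow. The true value -53 − 15 = -68 lies outside [-64, 63].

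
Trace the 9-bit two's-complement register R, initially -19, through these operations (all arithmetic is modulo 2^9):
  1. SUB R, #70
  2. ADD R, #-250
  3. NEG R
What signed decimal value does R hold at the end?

Start: R = -19 = 111101101.
R = -19 − 70 = -89 = 110100111
R = -89 + (-250) = -339; wraps to 173 = 010101101
R = −(173) = -173 = 101010011

-173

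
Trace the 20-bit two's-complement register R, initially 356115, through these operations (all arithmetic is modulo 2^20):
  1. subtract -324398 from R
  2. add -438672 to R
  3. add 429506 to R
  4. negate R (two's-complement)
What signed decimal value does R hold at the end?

377229

Start: R = 356115 = 01010110111100010011.
R = 356115 − (-324398) = 680513; wraps to -368063 = 10100110001001000001
R = -368063 + (-438672) = -806735; wraps to 241841 = 00111011000010110001
R = 241841 + 429506 = 671347; wraps to -377229 = 10100011111001110011
R = −(-377229) = 377229 = 01011100000110001101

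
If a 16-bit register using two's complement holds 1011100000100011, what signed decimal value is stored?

-18397

MSB is 1, so the value is negative.
Unsigned reading: 47139. Subtract 2^16 = 65536: 47139 − 65536 = -18397.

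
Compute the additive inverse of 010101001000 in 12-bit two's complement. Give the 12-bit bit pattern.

Invert: 101010110111. Add 1: 101010111000.

101010111000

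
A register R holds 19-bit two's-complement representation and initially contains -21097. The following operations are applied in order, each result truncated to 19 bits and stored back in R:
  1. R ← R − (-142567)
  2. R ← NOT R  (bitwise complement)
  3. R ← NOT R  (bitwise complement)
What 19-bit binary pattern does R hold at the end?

Start: R = -21097 = 1111010110110010111.
R = -21097 − (-142567) = 121470 = 0011101101001111110
R = NOT 0011101101001111110 = 1100010010110000001 = -121471
R = NOT 1100010010110000001 = 0011101101001111110 = 121470

0011101101001111110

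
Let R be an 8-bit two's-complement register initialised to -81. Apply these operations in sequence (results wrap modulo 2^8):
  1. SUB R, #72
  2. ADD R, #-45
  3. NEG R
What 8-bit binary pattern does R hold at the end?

11000110

Start: R = -81 = 10101111.
R = -81 − 72 = -153; wraps to 103 = 01100111
R = 103 + (-45) = 58 = 00111010
R = −(58) = -58 = 11000110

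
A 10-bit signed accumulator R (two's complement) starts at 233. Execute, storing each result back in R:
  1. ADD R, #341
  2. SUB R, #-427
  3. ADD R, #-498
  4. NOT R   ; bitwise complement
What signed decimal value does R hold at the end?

Start: R = 233 = 0011101001.
R = 233 + 341 = 574; wraps to -450 = 1000111110
R = -450 − (-427) = -23 = 1111101001
R = -23 + (-498) = -521; wraps to 503 = 0111110111
R = NOT 0111110111 = 1000001000 = -504

-504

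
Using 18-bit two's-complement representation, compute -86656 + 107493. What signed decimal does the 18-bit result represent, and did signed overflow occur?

-86656 → 101010110110000000
107493 → 011010001111100101
  101010110110000000
+ 011010001111100101
= 000101000101100101  (discard carry-out 1)
Result 000101000101100101: MSB = 0 → value 20837.
Addends have opposite signs, so signed overflow cannot occur.

20837; no overflow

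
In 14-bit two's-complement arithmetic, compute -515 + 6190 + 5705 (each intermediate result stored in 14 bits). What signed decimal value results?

-515 + 6190 = 5675 (01011000101011)
5675 + 5705 = 11380 → wraps to -5004 (10110001110100)

-5004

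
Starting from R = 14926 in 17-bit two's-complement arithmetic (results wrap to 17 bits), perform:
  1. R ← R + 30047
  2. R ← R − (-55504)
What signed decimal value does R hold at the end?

Start: R = 14926 = 00011101001001110.
R = 14926 + 30047 = 44973 = 01010111110101101
R = 44973 − (-55504) = 100477; wraps to -30595 = 11000100001111101

-30595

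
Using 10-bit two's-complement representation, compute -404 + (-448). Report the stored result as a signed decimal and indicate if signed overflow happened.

172; overflow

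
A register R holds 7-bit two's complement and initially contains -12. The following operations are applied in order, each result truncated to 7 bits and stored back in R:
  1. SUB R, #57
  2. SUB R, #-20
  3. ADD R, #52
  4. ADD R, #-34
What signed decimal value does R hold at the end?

-31

Start: R = -12 = 1110100.
R = -12 − 57 = -69; wraps to 59 = 0111011
R = 59 − (-20) = 79; wraps to -49 = 1001111
R = -49 + 52 = 3 = 0000011
R = 3 + (-34) = -31 = 1100001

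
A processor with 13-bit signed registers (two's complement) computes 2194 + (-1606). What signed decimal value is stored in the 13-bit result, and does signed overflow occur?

2194 → 0100010010010
-1606 → 1100110111010
  0100010010010
+ 1100110111010
= 0001001001100  (discard carry-out 1)
Result 0001001001100: MSB = 0 → value 588.
Addends have opposite signs, so signed overflow cannot occur.

588; no overflow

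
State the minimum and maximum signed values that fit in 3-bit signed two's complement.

Minimum: −2^2 = -4.
Maximum: 2^2 − 1 = 3.

min = -4, max = 3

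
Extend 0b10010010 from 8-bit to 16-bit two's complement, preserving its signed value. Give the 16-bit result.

MSB of 10010010 is 1; replicate it into the new high bits.
11111111|10010010 → 1111111110010010 (still -110).

1111111110010010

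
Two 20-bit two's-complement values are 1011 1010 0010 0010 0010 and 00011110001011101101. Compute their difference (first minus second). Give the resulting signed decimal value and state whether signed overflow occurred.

-409803; no overflow

1011 1010 0010 0010 0010 → 10111010001000100010 = -286174 (signed)
00011110001011101101 = 123629 (signed)
Subtract via negate-and-add: invert 00011110001011101101 + 1 = 11100001110100010011 (i.e. -123629).
  10111010001000100010
+ 11100001110100010011
= 10011011111100110101  (discard carry-out 1)
Result 10011011111100110101: MSB = 1 → 638773 − 1048576 = -409803.
Both addends (after negating the subtrahend) are negative and so is the stored result: no signed overflow.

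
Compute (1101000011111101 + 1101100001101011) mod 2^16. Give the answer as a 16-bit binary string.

1010100101101000

  1101000011111101
+ 1101100001101011
= 1010100101101000  (discard carry-out 1)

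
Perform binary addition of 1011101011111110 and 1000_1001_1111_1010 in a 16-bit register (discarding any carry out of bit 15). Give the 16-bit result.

  1011101011111110
+ 1000100111111010
= 0100010011111000  (discard carry-out 1)

0100010011111000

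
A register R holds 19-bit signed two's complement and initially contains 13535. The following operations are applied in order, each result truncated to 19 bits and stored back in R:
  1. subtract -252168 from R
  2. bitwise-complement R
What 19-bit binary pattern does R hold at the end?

Start: R = 13535 = 0000011010011011111.
R = 13535 − (-252168) = 265703; wraps to -258585 = 1000000110111100111
R = NOT 1000000110111100111 = 0111111001000011000 = 258584

0111111001000011000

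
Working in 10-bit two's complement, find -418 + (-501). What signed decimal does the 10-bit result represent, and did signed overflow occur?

-418 → 1001011110
-501 → 1000001011
  1001011110
+ 1000001011
= 0001101001  (discard carry-out 1)
Result 0001101001: MSB = 0 → value 105.
Both addends are negative but the stored result is non-negative: signed overflow. The true value -418 + (-501) = -919 lies outside [-512, 511].

105; overflow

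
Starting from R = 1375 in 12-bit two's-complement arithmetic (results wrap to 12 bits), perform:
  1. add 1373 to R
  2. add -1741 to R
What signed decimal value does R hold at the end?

1007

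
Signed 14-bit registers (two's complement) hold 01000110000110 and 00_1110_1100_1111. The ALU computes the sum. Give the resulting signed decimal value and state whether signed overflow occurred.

01000110000110 = 4486 (signed)
00_1110_1100_1111 → 00111011001111 = 3791 (signed)
  01000110000110
+ 00111011001111
= 10000001010101
Result 10000001010101: MSB = 1 → 8277 − 16384 = -8107.
Both addends are non-negative but the stored result is negative: signed overflow. The true value 4486 + 3791 = 8277 lies outside [-8192, 8191].

-8107; overflow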